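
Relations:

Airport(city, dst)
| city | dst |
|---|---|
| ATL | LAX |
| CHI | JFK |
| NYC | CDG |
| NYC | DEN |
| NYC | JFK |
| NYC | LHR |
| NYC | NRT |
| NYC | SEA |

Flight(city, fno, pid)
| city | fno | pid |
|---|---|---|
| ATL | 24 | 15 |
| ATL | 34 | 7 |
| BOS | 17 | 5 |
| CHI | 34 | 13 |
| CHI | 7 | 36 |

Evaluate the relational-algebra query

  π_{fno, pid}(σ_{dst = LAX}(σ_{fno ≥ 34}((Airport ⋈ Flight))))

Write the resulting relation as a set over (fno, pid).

{(34, 7)}

Natural join on city: {(ATL, LAX, 24, 15), (ATL, LAX, 34, 7), (CHI, JFK, 34, 13), (CHI, JFK, 7, 36)}
Selection fno ≥ 34: {(ATL, LAX, 34, 7), (CHI, JFK, 34, 13)}
Selection dst = LAX: {(ATL, LAX, 34, 7)}
π[fno, pid]: project onto (fno, pid) → {(34, 7)}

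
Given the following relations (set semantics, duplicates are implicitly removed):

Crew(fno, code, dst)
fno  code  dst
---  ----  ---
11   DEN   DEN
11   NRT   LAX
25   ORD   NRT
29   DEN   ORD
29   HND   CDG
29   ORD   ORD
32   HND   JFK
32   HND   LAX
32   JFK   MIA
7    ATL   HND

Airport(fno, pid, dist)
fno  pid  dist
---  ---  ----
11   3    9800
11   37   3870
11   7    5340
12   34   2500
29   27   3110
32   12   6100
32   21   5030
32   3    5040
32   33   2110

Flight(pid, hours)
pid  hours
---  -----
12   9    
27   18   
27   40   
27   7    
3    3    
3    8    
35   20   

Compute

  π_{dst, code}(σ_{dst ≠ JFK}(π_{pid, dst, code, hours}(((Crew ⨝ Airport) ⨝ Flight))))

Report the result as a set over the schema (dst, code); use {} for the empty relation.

{(CDG, HND), (DEN, DEN), (LAX, HND), (LAX, NRT), (MIA, JFK), (ORD, DEN), (ORD, ORD)}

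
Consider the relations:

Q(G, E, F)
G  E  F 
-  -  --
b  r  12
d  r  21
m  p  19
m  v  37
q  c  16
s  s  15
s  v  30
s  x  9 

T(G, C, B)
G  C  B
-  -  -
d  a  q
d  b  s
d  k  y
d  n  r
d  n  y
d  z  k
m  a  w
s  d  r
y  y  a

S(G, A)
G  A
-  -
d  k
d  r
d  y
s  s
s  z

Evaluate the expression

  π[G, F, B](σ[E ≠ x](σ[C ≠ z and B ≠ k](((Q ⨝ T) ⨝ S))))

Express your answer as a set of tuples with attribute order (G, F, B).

Q ⋈ T (natural join on G): {(d, r, 21, a, q), (d, r, 21, b, s), (d, r, 21, k, y), (d, r, 21, n, r), (d, r, 21, n, y), (d, r, 21, z, k), (m, p, 19, a, w), (m, v, 37, a, w), (s, s, 15, d, r), (s, v, 30, d, r), (s, x, 9, d, r)}
(Q ⨝ T) ⋈ S (natural join on G): {(d, r, 21, a, q, k), (d, r, 21, a, q, r), (d, r, 21, a, q, y), (d, r, 21, b, s, k), (d, r, 21, b, s, r), (d, r, 21, b, s, y), (d, r, 21, k, y, k), (d, r, 21, k, y, r), (d, r, 21, k, y, y), (d, r, 21, n, r, k), (d, r, 21, n, r, r), (d, r, 21, n, r, y), (d, r, 21, n, y, k), (d, r, 21, n, y, r), (d, r, 21, n, y, y), (d, r, 21, z, k, k), (d, r, 21, z, k, r), (d, r, 21, z, k, y), (s, s, 15, d, r, s), (s, s, 15, d, r, z), (s, v, 30, d, r, s), (s, v, 30, d, r, z), (s, x, 9, d, r, s), (s, x, 9, d, r, z)}
Apply σ_{C ≠ z and B ≠ k}; surviving tuples: {(d, r, 21, a, q, k), (d, r, 21, a, q, r), (d, r, 21, a, q, y), (d, r, 21, b, s, k), (d, r, 21, b, s, r), (d, r, 21, b, s, y), (d, r, 21, k, y, k), (d, r, 21, k, y, r), (d, r, 21, k, y, y), (d, r, 21, n, r, k), (d, r, 21, n, r, r), (d, r, 21, n, r, y), (d, r, 21, n, y, k), (d, r, 21, n, y, r), (d, r, 21, n, y, y), (s, s, 15, d, r, s), (s, s, 15, d, r, z), (s, v, 30, d, r, s), (s, v, 30, d, r, z), (s, x, 9, d, r, s), (s, x, 9, d, r, z)}
Apply σ_{E ≠ x}; surviving tuples: {(d, r, 21, a, q, k), (d, r, 21, a, q, r), (d, r, 21, a, q, y), (d, r, 21, b, s, k), (d, r, 21, b, s, r), (d, r, 21, b, s, y), (d, r, 21, k, y, k), (d, r, 21, k, y, r), (d, r, 21, k, y, y), (d, r, 21, n, r, k), (d, r, 21, n, r, r), (d, r, 21, n, r, y), (d, r, 21, n, y, k), (d, r, 21, n, y, r), (d, r, 21, n, y, y), (s, s, 15, d, r, s), (s, s, 15, d, r, z), (s, v, 30, d, r, s), (s, v, 30, d, r, z)}
Projecting to G, F, B (13 duplicate(s) eliminated): {(d, 21, q), (d, 21, r), (d, 21, s), (d, 21, y), (s, 15, r), (s, 30, r)}

{(d, 21, q), (d, 21, r), (d, 21, s), (d, 21, y), (s, 15, r), (s, 30, r)}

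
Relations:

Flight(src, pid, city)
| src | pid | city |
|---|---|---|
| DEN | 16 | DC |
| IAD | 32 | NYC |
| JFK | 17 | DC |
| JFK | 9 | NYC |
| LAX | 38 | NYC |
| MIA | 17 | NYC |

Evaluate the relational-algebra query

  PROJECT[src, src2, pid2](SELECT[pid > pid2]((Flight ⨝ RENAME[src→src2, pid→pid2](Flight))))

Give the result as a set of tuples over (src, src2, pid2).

{(IAD, JFK, 9), (IAD, MIA, 17), (JFK, DEN, 16), (LAX, IAD, 32), (LAX, JFK, 9), (LAX, MIA, 17), (MIA, JFK, 9)}

ρ[src→src2, pid→pid2]: schema becomes (src2, pid2, city); tuples unchanged.
Natural join on city: {(DEN, 16, DC, DEN, 16), (DEN, 16, DC, JFK, 17), (IAD, 32, NYC, IAD, 32), (IAD, 32, NYC, JFK, 9), (IAD, 32, NYC, LAX, 38), (IAD, 32, NYC, MIA, 17), (JFK, 17, DC, DEN, 16), (JFK, 17, DC, JFK, 17), (JFK, 9, NYC, IAD, 32), (JFK, 9, NYC, JFK, 9), (JFK, 9, NYC, LAX, 38), (JFK, 9, NYC, MIA, 17), (LAX, 38, NYC, IAD, 32), (LAX, 38, NYC, JFK, 9), (LAX, 38, NYC, LAX, 38), (LAX, 38, NYC, MIA, 17), (MIA, 17, NYC, IAD, 32), (MIA, 17, NYC, JFK, 9), (MIA, 17, NYC, LAX, 38), (MIA, 17, NYC, MIA, 17)}
Filtering on pid > pid2 leaves {(IAD, 32, NYC, JFK, 9), (IAD, 32, NYC, MIA, 17), (JFK, 17, DC, DEN, 16), (LAX, 38, NYC, IAD, 32), (LAX, 38, NYC, JFK, 9), (LAX, 38, NYC, MIA, 17), (MIA, 17, NYC, JFK, 9)}.
π_{src, src2, pid2} gives {(IAD, JFK, 9), (IAD, MIA, 17), (JFK, DEN, 16), (LAX, IAD, 32), (LAX, JFK, 9), (LAX, MIA, 17), (MIA, JFK, 9)}.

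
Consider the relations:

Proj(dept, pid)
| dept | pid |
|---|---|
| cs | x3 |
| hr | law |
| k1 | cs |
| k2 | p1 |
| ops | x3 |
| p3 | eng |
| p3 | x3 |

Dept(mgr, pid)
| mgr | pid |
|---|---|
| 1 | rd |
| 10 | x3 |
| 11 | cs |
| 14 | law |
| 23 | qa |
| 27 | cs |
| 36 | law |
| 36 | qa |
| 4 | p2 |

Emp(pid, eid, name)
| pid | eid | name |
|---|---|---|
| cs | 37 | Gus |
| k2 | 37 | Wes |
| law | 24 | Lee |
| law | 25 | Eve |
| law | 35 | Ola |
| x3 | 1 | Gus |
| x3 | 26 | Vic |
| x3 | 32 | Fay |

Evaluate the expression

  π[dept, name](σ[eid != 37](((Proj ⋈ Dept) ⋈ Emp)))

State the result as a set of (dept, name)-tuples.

Joining Proj and Dept on pid yields {(cs, x3, 10), (hr, law, 14), (hr, law, 36), (k1, cs, 11), (k1, cs, 27), (ops, x3, 10), (p3, x3, 10)}.
Joining (Proj ⋈ Dept) and Emp on pid yields {(cs, x3, 10, 1, Gus), (cs, x3, 10, 26, Vic), (cs, x3, 10, 32, Fay), (hr, law, 14, 24, Lee), (hr, law, 14, 25, Eve), (hr, law, 14, 35, Ola), (hr, law, 36, 24, Lee), (hr, law, 36, 25, Eve), (hr, law, 36, 35, Ola), (k1, cs, 11, 37, Gus), (k1, cs, 27, 37, Gus), (ops, x3, 10, 1, Gus), (ops, x3, 10, 26, Vic), (ops, x3, 10, 32, Fay), (p3, x3, 10, 1, Gus), (p3, x3, 10, 26, Vic), (p3, x3, 10, 32, Fay)}.
σ[eid != 37]: keep tuples satisfying eid != 37 → {(cs, x3, 10, 1, Gus), (cs, x3, 10, 26, Vic), (cs, x3, 10, 32, Fay), (hr, law, 14, 24, Lee), (hr, law, 14, 25, Eve), (hr, law, 14, 35, Ola), (hr, law, 36, 24, Lee), (hr, law, 36, 25, Eve), (hr, law, 36, 35, Ola), (ops, x3, 10, 1, Gus), (ops, x3, 10, 26, Vic), (ops, x3, 10, 32, Fay), (p3, x3, 10, 1, Gus), (p3, x3, 10, 26, Vic), (p3, x3, 10, 32, Fay)}
Projecting to dept, name (3 duplicate(s) eliminated): {(cs, Fay), (cs, Gus), (cs, Vic), (hr, Eve), (hr, Lee), (hr, Ola), (ops, Fay), (ops, Gus), (ops, Vic), (p3, Fay), (p3, Gus), (p3, Vic)}

{(cs, Fay), (cs, Gus), (cs, Vic), (hr, Eve), (hr, Lee), (hr, Ola), (ops, Fay), (ops, Gus), (ops, Vic), (p3, Fay), (p3, Gus), (p3, Vic)}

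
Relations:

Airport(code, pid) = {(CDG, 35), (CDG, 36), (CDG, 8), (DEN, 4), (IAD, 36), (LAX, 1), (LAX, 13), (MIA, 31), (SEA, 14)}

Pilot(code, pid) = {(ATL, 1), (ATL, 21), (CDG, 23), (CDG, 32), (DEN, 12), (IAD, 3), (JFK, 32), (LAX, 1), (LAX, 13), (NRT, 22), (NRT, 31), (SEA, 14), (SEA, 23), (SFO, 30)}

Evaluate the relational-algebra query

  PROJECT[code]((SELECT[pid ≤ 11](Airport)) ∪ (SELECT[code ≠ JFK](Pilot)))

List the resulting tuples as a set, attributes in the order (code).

{ATL, CDG, DEN, IAD, LAX, NRT, SEA, SFO}

Apply σ_{pid ≤ 11}; surviving tuples: {(CDG, 8), (DEN, 4), (LAX, 1)}
Apply σ_{code ≠ JFK}; surviving tuples: {(ATL, 1), (ATL, 21), (CDG, 23), (CDG, 32), (DEN, 12), (IAD, 3), (LAX, 1), (LAX, 13), (NRT, 22), (NRT, 31), (SEA, 14), (SEA, 23), (SFO, 30)}
Union: {(CDG, 8), (DEN, 4), (LAX, 1)} with {(ATL, 1), (ATL, 21), (CDG, 23), (CDG, 32), (DEN, 12), (IAD, 3), (LAX, 1), (LAX, 13), (NRT, 22), (NRT, 31), (SEA, 14), (SEA, 23), (SFO, 30)} → {(ATL, 1), (ATL, 21), (CDG, 23), (CDG, 32), (CDG, 8), (DEN, 12), (DEN, 4), (IAD, 3), (LAX, 1), (LAX, 13), (NRT, 22), (NRT, 31), (SEA, 14), (SEA, 23), (SFO, 30)}
Keep only column(s) code (7 duplicate(s) eliminated): {ATL, CDG, DEN, IAD, LAX, NRT, SEA, SFO}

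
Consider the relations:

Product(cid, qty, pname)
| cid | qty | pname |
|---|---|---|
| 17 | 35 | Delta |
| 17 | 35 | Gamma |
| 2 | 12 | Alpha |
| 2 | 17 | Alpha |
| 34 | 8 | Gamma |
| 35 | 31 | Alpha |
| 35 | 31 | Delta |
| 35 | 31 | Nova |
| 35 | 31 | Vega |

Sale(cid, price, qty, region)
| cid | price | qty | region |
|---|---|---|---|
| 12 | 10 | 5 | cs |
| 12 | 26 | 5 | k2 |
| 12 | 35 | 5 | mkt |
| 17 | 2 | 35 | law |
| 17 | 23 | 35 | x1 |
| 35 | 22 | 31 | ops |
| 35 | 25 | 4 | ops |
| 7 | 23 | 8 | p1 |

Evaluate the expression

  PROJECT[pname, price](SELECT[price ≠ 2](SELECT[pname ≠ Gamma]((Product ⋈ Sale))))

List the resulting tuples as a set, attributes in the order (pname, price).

Product ⋈ Sale (natural join on cid, qty): {(17, 35, Delta, 2, law), (17, 35, Delta, 23, x1), (17, 35, Gamma, 2, law), (17, 35, Gamma, 23, x1), (35, 31, Alpha, 22, ops), (35, 31, Delta, 22, ops), (35, 31, Nova, 22, ops), (35, 31, Vega, 22, ops)}
Apply σ_{pname ≠ Gamma}; surviving tuples: {(17, 35, Delta, 2, law), (17, 35, Delta, 23, x1), (35, 31, Alpha, 22, ops), (35, 31, Delta, 22, ops), (35, 31, Nova, 22, ops), (35, 31, Vega, 22, ops)}
Apply σ_{price ≠ 2}; surviving tuples: {(17, 35, Delta, 23, x1), (35, 31, Alpha, 22, ops), (35, 31, Delta, 22, ops), (35, 31, Nova, 22, ops), (35, 31, Vega, 22, ops)}
Projecting to pname, price: {(Alpha, 22), (Delta, 22), (Delta, 23), (Nova, 22), (Vega, 22)}

{(Alpha, 22), (Delta, 22), (Delta, 23), (Nova, 22), (Vega, 22)}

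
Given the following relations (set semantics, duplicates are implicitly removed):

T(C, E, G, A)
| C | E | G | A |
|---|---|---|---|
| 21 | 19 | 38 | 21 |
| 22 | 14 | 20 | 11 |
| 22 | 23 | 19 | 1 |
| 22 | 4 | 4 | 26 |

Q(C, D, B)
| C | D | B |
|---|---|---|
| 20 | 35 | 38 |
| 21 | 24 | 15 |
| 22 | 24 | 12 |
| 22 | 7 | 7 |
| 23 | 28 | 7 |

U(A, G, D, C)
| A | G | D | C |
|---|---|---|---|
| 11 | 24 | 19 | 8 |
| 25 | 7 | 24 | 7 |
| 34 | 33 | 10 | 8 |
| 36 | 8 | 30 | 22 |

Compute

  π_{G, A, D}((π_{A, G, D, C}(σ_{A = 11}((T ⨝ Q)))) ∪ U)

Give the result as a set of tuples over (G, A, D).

Joining T and Q on C yields {(21, 19, 38, 21, 24, 15), (22, 14, 20, 11, 24, 12), (22, 14, 20, 11, 7, 7), (22, 23, 19, 1, 24, 12), (22, 23, 19, 1, 7, 7), (22, 4, 4, 26, 24, 12), (22, 4, 4, 26, 7, 7)}.
Filtering on A = 11 leaves {(22, 14, 20, 11, 24, 12), (22, 14, 20, 11, 7, 7)}.
π_{A, G, D, C} gives {(11, 20, 24, 22), (11, 20, 7, 22)}.
Set union of the two operands is {(11, 20, 24, 22), (11, 20, 7, 22), (11, 24, 19, 8), (25, 7, 24, 7), (34, 33, 10, 8), (36, 8, 30, 22)}.
π_{G, A, D} gives {(20, 11, 24), (20, 11, 7), (24, 11, 19), (33, 34, 10), (7, 25, 24), (8, 36, 30)}.

{(20, 11, 24), (20, 11, 7), (24, 11, 19), (33, 34, 10), (7, 25, 24), (8, 36, 30)}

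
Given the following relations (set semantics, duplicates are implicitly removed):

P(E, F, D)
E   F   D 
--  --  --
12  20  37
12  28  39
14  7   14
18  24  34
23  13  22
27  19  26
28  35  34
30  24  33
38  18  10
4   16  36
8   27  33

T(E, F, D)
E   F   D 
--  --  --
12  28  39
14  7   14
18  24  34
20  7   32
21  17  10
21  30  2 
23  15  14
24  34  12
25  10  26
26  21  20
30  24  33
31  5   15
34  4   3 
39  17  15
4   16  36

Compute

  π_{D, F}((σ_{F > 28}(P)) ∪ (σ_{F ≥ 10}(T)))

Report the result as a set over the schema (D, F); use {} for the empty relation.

Apply σ_{F > 28}; surviving tuples: {(28, 35, 34)}
Apply σ_{F ≥ 10}; surviving tuples: {(12, 28, 39), (18, 24, 34), (21, 17, 10), (21, 30, 2), (23, 15, 14), (24, 34, 12), (25, 10, 26), (26, 21, 20), (30, 24, 33), (39, 17, 15), (4, 16, 36)}
Taking the union: {(12, 28, 39), (18, 24, 34), (21, 17, 10), (21, 30, 2), (23, 15, 14), (24, 34, 12), (25, 10, 26), (26, 21, 20), (28, 35, 34), (30, 24, 33), (39, 17, 15), (4, 16, 36)}
Keep only column(s) D, F: {(10, 17), (12, 34), (14, 15), (15, 17), (2, 30), (20, 21), (26, 10), (33, 24), (34, 24), (34, 35), (36, 16), (39, 28)}

{(10, 17), (12, 34), (14, 15), (15, 17), (2, 30), (20, 21), (26, 10), (33, 24), (34, 24), (34, 35), (36, 16), (39, 28)}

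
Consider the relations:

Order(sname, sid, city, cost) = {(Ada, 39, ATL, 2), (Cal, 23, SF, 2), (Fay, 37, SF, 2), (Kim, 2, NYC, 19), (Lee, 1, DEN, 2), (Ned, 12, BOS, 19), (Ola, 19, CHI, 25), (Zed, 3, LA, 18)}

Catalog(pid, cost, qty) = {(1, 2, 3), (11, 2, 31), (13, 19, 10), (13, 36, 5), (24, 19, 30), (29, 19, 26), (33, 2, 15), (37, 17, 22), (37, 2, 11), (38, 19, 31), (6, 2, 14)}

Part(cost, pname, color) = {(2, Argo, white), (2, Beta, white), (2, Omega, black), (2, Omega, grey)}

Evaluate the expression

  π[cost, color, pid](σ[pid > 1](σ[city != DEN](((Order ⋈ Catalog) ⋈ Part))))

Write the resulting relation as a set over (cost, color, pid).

{(2, black, 11), (2, black, 33), (2, black, 37), (2, black, 6), (2, grey, 11), (2, grey, 33), (2, grey, 37), (2, grey, 6), (2, white, 11), (2, white, 33), (2, white, 37), (2, white, 6)}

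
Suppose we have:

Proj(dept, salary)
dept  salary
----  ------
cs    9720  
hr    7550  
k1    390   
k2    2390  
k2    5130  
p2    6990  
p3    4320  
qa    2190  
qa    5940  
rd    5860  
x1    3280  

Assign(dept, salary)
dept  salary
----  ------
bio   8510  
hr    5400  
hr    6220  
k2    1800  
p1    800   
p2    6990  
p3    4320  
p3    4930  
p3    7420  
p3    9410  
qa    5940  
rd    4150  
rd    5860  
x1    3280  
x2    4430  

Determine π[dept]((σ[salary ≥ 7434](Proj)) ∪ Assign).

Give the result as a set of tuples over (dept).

{bio, cs, hr, k2, p1, p2, p3, qa, rd, x1, x2}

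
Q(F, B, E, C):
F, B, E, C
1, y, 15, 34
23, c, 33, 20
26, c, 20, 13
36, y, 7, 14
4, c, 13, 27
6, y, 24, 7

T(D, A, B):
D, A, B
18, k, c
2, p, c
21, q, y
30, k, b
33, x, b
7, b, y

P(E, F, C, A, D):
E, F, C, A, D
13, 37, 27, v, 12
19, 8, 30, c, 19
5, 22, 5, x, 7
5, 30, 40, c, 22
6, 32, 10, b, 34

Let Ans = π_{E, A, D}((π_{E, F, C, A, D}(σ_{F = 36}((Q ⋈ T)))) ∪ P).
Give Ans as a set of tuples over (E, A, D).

{(13, v, 12), (19, c, 19), (5, c, 22), (5, x, 7), (6, b, 34), (7, b, 7), (7, q, 21)}

Q ⋈ T (natural join on B): {(1, y, 15, 34, 21, q), (1, y, 15, 34, 7, b), (23, c, 33, 20, 18, k), (23, c, 33, 20, 2, p), (26, c, 20, 13, 18, k), (26, c, 20, 13, 2, p), (36, y, 7, 14, 21, q), (36, y, 7, 14, 7, b), (4, c, 13, 27, 18, k), (4, c, 13, 27, 2, p), (6, y, 24, 7, 21, q), (6, y, 24, 7, 7, b)}
σ[F = 36]: keep tuples satisfying F = 36 → {(36, y, 7, 14, 21, q), (36, y, 7, 14, 7, b)}
Projecting to E, F, C, A, D: {(7, 36, 14, b, 7), (7, 36, 14, q, 21)}
Union: {(7, 36, 14, b, 7), (7, 36, 14, q, 21)} with {(13, 37, 27, v, 12), (19, 8, 30, c, 19), (5, 22, 5, x, 7), (5, 30, 40, c, 22), (6, 32, 10, b, 34)} → {(13, 37, 27, v, 12), (19, 8, 30, c, 19), (5, 22, 5, x, 7), (5, 30, 40, c, 22), (6, 32, 10, b, 34), (7, 36, 14, b, 7), (7, 36, 14, q, 21)}
Projecting to E, A, D: {(13, v, 12), (19, c, 19), (5, c, 22), (5, x, 7), (6, b, 34), (7, b, 7), (7, q, 21)}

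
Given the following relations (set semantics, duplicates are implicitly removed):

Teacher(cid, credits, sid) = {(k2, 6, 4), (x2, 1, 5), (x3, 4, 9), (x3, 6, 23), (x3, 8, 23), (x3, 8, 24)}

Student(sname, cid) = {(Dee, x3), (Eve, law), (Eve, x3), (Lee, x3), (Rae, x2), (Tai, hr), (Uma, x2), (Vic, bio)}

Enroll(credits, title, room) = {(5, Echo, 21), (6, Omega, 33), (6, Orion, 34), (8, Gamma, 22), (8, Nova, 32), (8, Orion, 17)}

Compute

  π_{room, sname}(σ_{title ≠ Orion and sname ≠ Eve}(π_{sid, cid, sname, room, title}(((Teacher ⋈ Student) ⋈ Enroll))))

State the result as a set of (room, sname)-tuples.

Teacher ⋈ Student (natural join on cid): {(x2, 1, 5, Rae), (x2, 1, 5, Uma), (x3, 4, 9, Dee), (x3, 4, 9, Eve), (x3, 4, 9, Lee), (x3, 6, 23, Dee), (x3, 6, 23, Eve), (x3, 6, 23, Lee), (x3, 8, 23, Dee), (x3, 8, 23, Eve), (x3, 8, 23, Lee), (x3, 8, 24, Dee), (x3, 8, 24, Eve), (x3, 8, 24, Lee)}
(Teacher ⋈ Student) ⋈ Enroll (natural join on credits): {(x3, 6, 23, Dee, Omega, 33), (x3, 6, 23, Dee, Orion, 34), (x3, 6, 23, Eve, Omega, 33), (x3, 6, 23, Eve, Orion, 34), (x3, 6, 23, Lee, Omega, 33), (x3, 6, 23, Lee, Orion, 34), (x3, 8, 23, Dee, Gamma, 22), (x3, 8, 23, Dee, Nova, 32), (x3, 8, 23, Dee, Orion, 17), (x3, 8, 23, Eve, Gamma, 22), (x3, 8, 23, Eve, Nova, 32), (x3, 8, 23, Eve, Orion, 17), (x3, 8, 23, Lee, Gamma, 22), (x3, 8, 23, Lee, Nova, 32), (x3, 8, 23, Lee, Orion, 17), (x3, 8, 24, Dee, Gamma, 22), (x3, 8, 24, Dee, Nova, 32), (x3, 8, 24, Dee, Orion, 17), (x3, 8, 24, Eve, Gamma, 22), (x3, 8, 24, Eve, Nova, 32), (x3, 8, 24, Eve, Orion, 17), (x3, 8, 24, Lee, Gamma, 22), (x3, 8, 24, Lee, Nova, 32), (x3, 8, 24, Lee, Orion, 17)}
π_{sid, cid, sname, room, title} gives {(23, x3, Dee, 17, Orion), (23, x3, Dee, 22, Gamma), (23, x3, Dee, 32, Nova), (23, x3, Dee, 33, Omega), (23, x3, Dee, 34, Orion), (23, x3, Eve, 17, Orion), (23, x3, Eve, 22, Gamma), (23, x3, Eve, 32, Nova), (23, x3, Eve, 33, Omega), (23, x3, Eve, 34, Orion), (23, x3, Lee, 17, Orion), (23, x3, Lee, 22, Gamma), (23, x3, Lee, 32, Nova), (23, x3, Lee, 33, Omega), (23, x3, Lee, 34, Orion), (24, x3, Dee, 17, Orion), (24, x3, Dee, 22, Gamma), (24, x3, Dee, 32, Nova), (24, x3, Eve, 17, Orion), (24, x3, Eve, 22, Gamma), (24, x3, Eve, 32, Nova), (24, x3, Lee, 17, Orion), (24, x3, Lee, 22, Gamma), (24, x3, Lee, 32, Nova)}.
σ[title ≠ Orion and sname ≠ Eve]: keep tuples satisfying title ≠ Orion and sname ≠ Eve → {(23, x3, Dee, 22, Gamma), (23, x3, Dee, 32, Nova), (23, x3, Dee, 33, Omega), (23, x3, Lee, 22, Gamma), (23, x3, Lee, 32, Nova), (23, x3, Lee, 33, Omega), (24, x3, Dee, 22, Gamma), (24, x3, Dee, 32, Nova), (24, x3, Lee, 22, Gamma), (24, x3, Lee, 32, Nova)}
π_{room, sname} gives {(22, Dee), (22, Lee), (32, Dee), (32, Lee), (33, Dee), (33, Lee)} (4 duplicate(s) eliminated).

{(22, Dee), (22, Lee), (32, Dee), (32, Lee), (33, Dee), (33, Lee)}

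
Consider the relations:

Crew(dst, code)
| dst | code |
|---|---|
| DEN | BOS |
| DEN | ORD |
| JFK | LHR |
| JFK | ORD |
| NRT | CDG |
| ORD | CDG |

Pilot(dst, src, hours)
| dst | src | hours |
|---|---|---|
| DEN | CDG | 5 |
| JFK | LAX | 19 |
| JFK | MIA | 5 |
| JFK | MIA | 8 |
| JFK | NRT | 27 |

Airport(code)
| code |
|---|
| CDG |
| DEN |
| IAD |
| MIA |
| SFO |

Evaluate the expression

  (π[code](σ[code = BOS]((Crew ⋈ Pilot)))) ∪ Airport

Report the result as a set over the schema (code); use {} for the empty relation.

Crew ⋈ Pilot (natural join on dst): {(DEN, BOS, CDG, 5), (DEN, ORD, CDG, 5), (JFK, LHR, LAX, 19), (JFK, LHR, MIA, 5), (JFK, LHR, MIA, 8), (JFK, LHR, NRT, 27), (JFK, ORD, LAX, 19), (JFK, ORD, MIA, 5), (JFK, ORD, MIA, 8), (JFK, ORD, NRT, 27)}
σ[code = BOS]: keep tuples satisfying code = BOS → {(DEN, BOS, CDG, 5)}
Projecting to code: {BOS}
Taking the union: {BOS, CDG, DEN, IAD, MIA, SFO}

{BOS, CDG, DEN, IAD, MIA, SFO}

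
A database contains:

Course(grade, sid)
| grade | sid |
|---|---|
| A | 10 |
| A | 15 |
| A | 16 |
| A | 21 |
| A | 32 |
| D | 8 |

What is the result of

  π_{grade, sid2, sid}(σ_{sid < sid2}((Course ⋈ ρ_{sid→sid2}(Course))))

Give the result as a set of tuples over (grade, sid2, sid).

ρ[sid→sid2]: schema becomes (grade, sid2); tuples unchanged.
Course ⋈ ρ_{sid→sid2}(Course) (natural join on grade): {(A, 10, 10), (A, 10, 15), (A, 10, 16), (A, 10, 21), (A, 10, 32), (A, 15, 10), (A, 15, 15), (A, 15, 16), (A, 15, 21), (A, 15, 32), (A, 16, 10), (A, 16, 15), (A, 16, 16), (A, 16, 21), (A, 16, 32), (A, 21, 10), (A, 21, 15), (A, 21, 16), (A, 21, 21), (A, 21, 32), (A, 32, 10), (A, 32, 15), (A, 32, 16), (A, 32, 21), (A, 32, 32), (D, 8, 8)}
Apply σ_{sid < sid2}; surviving tuples: {(A, 10, 15), (A, 10, 16), (A, 10, 21), (A, 10, 32), (A, 15, 16), (A, 15, 21), (A, 15, 32), (A, 16, 21), (A, 16, 32), (A, 21, 32)}
π_{grade, sid2, sid} gives {(A, 15, 10), (A, 16, 10), (A, 16, 15), (A, 21, 10), (A, 21, 15), (A, 21, 16), (A, 32, 10), (A, 32, 15), (A, 32, 16), (A, 32, 21)}.

{(A, 15, 10), (A, 16, 10), (A, 16, 15), (A, 21, 10), (A, 21, 15), (A, 21, 16), (A, 32, 10), (A, 32, 15), (A, 32, 16), (A, 32, 21)}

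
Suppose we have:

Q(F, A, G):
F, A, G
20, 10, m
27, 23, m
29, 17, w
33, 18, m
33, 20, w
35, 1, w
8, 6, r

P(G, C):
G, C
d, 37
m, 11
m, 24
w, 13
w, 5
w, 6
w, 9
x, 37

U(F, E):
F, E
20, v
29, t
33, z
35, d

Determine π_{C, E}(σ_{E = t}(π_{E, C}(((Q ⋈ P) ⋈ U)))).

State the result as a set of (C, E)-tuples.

Natural join on G: {(20, 10, m, 11), (20, 10, m, 24), (27, 23, m, 11), (27, 23, m, 24), (29, 17, w, 13), (29, 17, w, 5), (29, 17, w, 6), (29, 17, w, 9), (33, 18, m, 11), (33, 18, m, 24), (33, 20, w, 13), (33, 20, w, 5), (33, 20, w, 6), (33, 20, w, 9), (35, 1, w, 13), (35, 1, w, 5), (35, 1, w, 6), (35, 1, w, 9)}
Natural join on F: {(20, 10, m, 11, v), (20, 10, m, 24, v), (29, 17, w, 13, t), (29, 17, w, 5, t), (29, 17, w, 6, t), (29, 17, w, 9, t), (33, 18, m, 11, z), (33, 18, m, 24, z), (33, 20, w, 13, z), (33, 20, w, 5, z), (33, 20, w, 6, z), (33, 20, w, 9, z), (35, 1, w, 13, d), (35, 1, w, 5, d), (35, 1, w, 6, d), (35, 1, w, 9, d)}
π[E, C]: project onto (E, C) → {(d, 13), (d, 5), (d, 6), (d, 9), (t, 13), (t, 5), (t, 6), (t, 9), (v, 11), (v, 24), (z, 11), (z, 13), (z, 24), (z, 5), (z, 6), (z, 9)}
Apply σ_{E = t}; surviving tuples: {(t, 13), (t, 5), (t, 6), (t, 9)}
π[C, E]: project onto (C, E) → {(13, t), (5, t), (6, t), (9, t)}

{(13, t), (5, t), (6, t), (9, t)}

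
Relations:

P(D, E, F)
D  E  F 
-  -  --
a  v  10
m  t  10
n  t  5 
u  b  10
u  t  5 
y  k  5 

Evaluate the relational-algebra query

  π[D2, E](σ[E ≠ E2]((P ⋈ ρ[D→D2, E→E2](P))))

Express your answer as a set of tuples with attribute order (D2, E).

{(a, b), (a, t), (m, b), (m, v), (n, k), (u, k), (u, t), (u, v), (y, t)}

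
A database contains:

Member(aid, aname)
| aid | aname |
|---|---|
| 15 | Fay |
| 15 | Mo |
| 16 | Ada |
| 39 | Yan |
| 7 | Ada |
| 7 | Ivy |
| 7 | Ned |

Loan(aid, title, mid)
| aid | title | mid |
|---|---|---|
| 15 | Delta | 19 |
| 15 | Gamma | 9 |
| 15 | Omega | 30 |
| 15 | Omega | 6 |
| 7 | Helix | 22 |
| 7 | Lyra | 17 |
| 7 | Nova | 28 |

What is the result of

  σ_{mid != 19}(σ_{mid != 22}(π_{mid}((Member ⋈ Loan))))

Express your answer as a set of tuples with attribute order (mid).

Member ⋈ Loan (natural join on aid): {(15, Fay, Delta, 19), (15, Fay, Gamma, 9), (15, Fay, Omega, 30), (15, Fay, Omega, 6), (15, Mo, Delta, 19), (15, Mo, Gamma, 9), (15, Mo, Omega, 30), (15, Mo, Omega, 6), (7, Ada, Helix, 22), (7, Ada, Lyra, 17), (7, Ada, Nova, 28), (7, Ivy, Helix, 22), (7, Ivy, Lyra, 17), (7, Ivy, Nova, 28), (7, Ned, Helix, 22), (7, Ned, Lyra, 17), (7, Ned, Nova, 28)}
Keep only column(s) mid (10 duplicate(s) eliminated): {17, 19, 22, 28, 30, 6, 9}
σ[mid != 22]: keep tuples satisfying mid != 22 → {17, 19, 28, 30, 6, 9}
σ[mid != 19]: keep tuples satisfying mid != 19 → {17, 28, 30, 6, 9}

{17, 28, 30, 6, 9}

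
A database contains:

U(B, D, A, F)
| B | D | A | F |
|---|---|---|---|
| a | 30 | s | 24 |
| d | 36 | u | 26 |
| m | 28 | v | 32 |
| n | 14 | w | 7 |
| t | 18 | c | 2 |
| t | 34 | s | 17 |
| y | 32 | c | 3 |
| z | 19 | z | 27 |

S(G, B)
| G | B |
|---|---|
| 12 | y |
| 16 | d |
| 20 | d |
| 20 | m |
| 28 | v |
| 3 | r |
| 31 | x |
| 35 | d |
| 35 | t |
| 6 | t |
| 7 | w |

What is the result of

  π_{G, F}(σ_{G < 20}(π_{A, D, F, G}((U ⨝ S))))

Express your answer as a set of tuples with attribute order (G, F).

{(12, 3), (16, 26), (6, 17), (6, 2)}

Joining U and S on B yields {(d, 36, u, 26, 16), (d, 36, u, 26, 20), (d, 36, u, 26, 35), (m, 28, v, 32, 20), (t, 18, c, 2, 35), (t, 18, c, 2, 6), (t, 34, s, 17, 35), (t, 34, s, 17, 6), (y, 32, c, 3, 12)}.
Projecting to A, D, F, G: {(c, 18, 2, 35), (c, 18, 2, 6), (c, 32, 3, 12), (s, 34, 17, 35), (s, 34, 17, 6), (u, 36, 26, 16), (u, 36, 26, 20), (u, 36, 26, 35), (v, 28, 32, 20)}
Selection G < 20: {(c, 18, 2, 6), (c, 32, 3, 12), (s, 34, 17, 6), (u, 36, 26, 16)}
Projecting to G, F: {(12, 3), (16, 26), (6, 17), (6, 2)}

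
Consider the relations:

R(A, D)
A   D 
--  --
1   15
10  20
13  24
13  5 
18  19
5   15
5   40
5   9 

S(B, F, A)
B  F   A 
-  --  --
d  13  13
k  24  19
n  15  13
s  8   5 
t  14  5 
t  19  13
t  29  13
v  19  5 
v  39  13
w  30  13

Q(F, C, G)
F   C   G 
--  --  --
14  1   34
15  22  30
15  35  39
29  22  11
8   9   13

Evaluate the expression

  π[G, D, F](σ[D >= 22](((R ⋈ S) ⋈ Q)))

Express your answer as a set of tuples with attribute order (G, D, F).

{(11, 24, 29), (13, 40, 8), (30, 24, 15), (34, 40, 14), (39, 24, 15)}

Natural join on A: {(13, 24, d, 13), (13, 24, n, 15), (13, 24, t, 19), (13, 24, t, 29), (13, 24, v, 39), (13, 24, w, 30), (13, 5, d, 13), (13, 5, n, 15), (13, 5, t, 19), (13, 5, t, 29), (13, 5, v, 39), (13, 5, w, 30), (5, 15, s, 8), (5, 15, t, 14), (5, 15, v, 19), (5, 40, s, 8), (5, 40, t, 14), (5, 40, v, 19), (5, 9, s, 8), (5, 9, t, 14), (5, 9, v, 19)}
Natural join on F: {(13, 24, n, 15, 22, 30), (13, 24, n, 15, 35, 39), (13, 24, t, 29, 22, 11), (13, 5, n, 15, 22, 30), (13, 5, n, 15, 35, 39), (13, 5, t, 29, 22, 11), (5, 15, s, 8, 9, 13), (5, 15, t, 14, 1, 34), (5, 40, s, 8, 9, 13), (5, 40, t, 14, 1, 34), (5, 9, s, 8, 9, 13), (5, 9, t, 14, 1, 34)}
σ[D >= 22]: keep tuples satisfying D >= 22 → {(13, 24, n, 15, 22, 30), (13, 24, n, 15, 35, 39), (13, 24, t, 29, 22, 11), (5, 40, s, 8, 9, 13), (5, 40, t, 14, 1, 34)}
Keep only column(s) G, D, F: {(11, 24, 29), (13, 40, 8), (30, 24, 15), (34, 40, 14), (39, 24, 15)}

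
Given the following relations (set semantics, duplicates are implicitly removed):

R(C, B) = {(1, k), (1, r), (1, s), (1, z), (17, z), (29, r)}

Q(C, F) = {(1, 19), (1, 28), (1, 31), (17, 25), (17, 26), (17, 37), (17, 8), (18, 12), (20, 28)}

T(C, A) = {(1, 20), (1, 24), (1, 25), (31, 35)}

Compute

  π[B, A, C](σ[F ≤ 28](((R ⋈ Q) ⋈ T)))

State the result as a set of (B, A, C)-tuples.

Natural join on C: {(1, k, 19), (1, k, 28), (1, k, 31), (1, r, 19), (1, r, 28), (1, r, 31), (1, s, 19), (1, s, 28), (1, s, 31), (1, z, 19), (1, z, 28), (1, z, 31), (17, z, 25), (17, z, 26), (17, z, 37), (17, z, 8)}
Natural join on C: {(1, k, 19, 20), (1, k, 19, 24), (1, k, 19, 25), (1, k, 28, 20), (1, k, 28, 24), (1, k, 28, 25), (1, k, 31, 20), (1, k, 31, 24), (1, k, 31, 25), (1, r, 19, 20), (1, r, 19, 24), (1, r, 19, 25), (1, r, 28, 20), (1, r, 28, 24), (1, r, 28, 25), (1, r, 31, 20), (1, r, 31, 24), (1, r, 31, 25), (1, s, 19, 20), (1, s, 19, 24), (1, s, 19, 25), (1, s, 28, 20), (1, s, 28, 24), (1, s, 28, 25), (1, s, 31, 20), (1, s, 31, 24), (1, s, 31, 25), (1, z, 19, 20), (1, z, 19, 24), (1, z, 19, 25), (1, z, 28, 20), (1, z, 28, 24), (1, z, 28, 25), (1, z, 31, 20), (1, z, 31, 24), (1, z, 31, 25)}
Apply σ_{F ≤ 28}; surviving tuples: {(1, k, 19, 20), (1, k, 19, 24), (1, k, 19, 25), (1, k, 28, 20), (1, k, 28, 24), (1, k, 28, 25), (1, r, 19, 20), (1, r, 19, 24), (1, r, 19, 25), (1, r, 28, 20), (1, r, 28, 24), (1, r, 28, 25), (1, s, 19, 20), (1, s, 19, 24), (1, s, 19, 25), (1, s, 28, 20), (1, s, 28, 24), (1, s, 28, 25), (1, z, 19, 20), (1, z, 19, 24), (1, z, 19, 25), (1, z, 28, 20), (1, z, 28, 24), (1, z, 28, 25)}
Projecting to B, A, C (12 duplicate(s) eliminated): {(k, 20, 1), (k, 24, 1), (k, 25, 1), (r, 20, 1), (r, 24, 1), (r, 25, 1), (s, 20, 1), (s, 24, 1), (s, 25, 1), (z, 20, 1), (z, 24, 1), (z, 25, 1)}

{(k, 20, 1), (k, 24, 1), (k, 25, 1), (r, 20, 1), (r, 24, 1), (r, 25, 1), (s, 20, 1), (s, 24, 1), (s, 25, 1), (z, 20, 1), (z, 24, 1), (z, 25, 1)}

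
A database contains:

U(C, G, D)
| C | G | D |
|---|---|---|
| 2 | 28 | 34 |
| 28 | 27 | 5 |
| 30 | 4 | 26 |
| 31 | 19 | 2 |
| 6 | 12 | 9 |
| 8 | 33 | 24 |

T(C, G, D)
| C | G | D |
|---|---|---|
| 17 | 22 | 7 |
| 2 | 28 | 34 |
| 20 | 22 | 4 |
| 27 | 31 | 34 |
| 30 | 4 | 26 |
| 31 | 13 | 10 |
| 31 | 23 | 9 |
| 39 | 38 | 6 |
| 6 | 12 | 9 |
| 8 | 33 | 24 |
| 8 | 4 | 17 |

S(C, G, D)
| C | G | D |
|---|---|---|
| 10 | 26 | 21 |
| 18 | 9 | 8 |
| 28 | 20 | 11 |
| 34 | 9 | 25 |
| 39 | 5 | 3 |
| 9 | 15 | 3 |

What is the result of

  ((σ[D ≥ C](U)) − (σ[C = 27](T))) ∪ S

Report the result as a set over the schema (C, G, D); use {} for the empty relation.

{(10, 26, 21), (18, 9, 8), (2, 28, 34), (28, 20, 11), (34, 9, 25), (39, 5, 3), (6, 12, 9), (8, 33, 24), (9, 15, 3)}

σ[D ≥ C]: keep tuples satisfying D ≥ C → {(2, 28, 34), (6, 12, 9), (8, 33, 24)}
σ[C = 27]: keep tuples satisfying C = 27 → {(27, 31, 34)}
Taking the difference: {(2, 28, 34), (6, 12, 9), (8, 33, 24)}
Taking the union: {(10, 26, 21), (18, 9, 8), (2, 28, 34), (28, 20, 11), (34, 9, 25), (39, 5, 3), (6, 12, 9), (8, 33, 24), (9, 15, 3)}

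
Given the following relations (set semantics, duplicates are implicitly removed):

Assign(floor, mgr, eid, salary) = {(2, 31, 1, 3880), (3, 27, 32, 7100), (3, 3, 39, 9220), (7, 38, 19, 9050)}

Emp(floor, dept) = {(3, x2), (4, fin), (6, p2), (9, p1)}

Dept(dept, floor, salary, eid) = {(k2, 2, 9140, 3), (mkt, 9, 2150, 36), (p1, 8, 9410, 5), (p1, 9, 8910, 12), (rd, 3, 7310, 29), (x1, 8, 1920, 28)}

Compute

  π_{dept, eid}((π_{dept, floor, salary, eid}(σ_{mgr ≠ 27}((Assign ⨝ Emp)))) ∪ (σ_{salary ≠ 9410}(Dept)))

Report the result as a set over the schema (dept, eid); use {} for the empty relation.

{(k2, 3), (mkt, 36), (p1, 12), (rd, 29), (x1, 28), (x2, 39)}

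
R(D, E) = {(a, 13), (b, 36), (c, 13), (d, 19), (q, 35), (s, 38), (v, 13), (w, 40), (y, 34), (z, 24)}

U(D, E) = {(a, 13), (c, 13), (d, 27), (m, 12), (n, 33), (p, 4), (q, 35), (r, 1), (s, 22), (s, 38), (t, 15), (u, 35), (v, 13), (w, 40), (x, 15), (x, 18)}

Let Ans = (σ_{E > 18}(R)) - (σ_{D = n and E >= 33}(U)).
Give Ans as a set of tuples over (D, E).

{(b, 36), (d, 19), (q, 35), (s, 38), (w, 40), (y, 34), (z, 24)}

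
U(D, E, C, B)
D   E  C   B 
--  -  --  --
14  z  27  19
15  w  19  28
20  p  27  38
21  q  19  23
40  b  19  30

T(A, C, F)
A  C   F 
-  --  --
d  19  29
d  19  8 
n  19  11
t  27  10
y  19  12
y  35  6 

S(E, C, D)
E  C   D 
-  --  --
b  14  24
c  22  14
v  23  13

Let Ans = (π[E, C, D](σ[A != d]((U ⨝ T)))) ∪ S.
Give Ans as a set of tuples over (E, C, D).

U ⋈ T (natural join on C): {(14, z, 27, 19, t, 10), (15, w, 19, 28, d, 29), (15, w, 19, 28, d, 8), (15, w, 19, 28, n, 11), (15, w, 19, 28, y, 12), (20, p, 27, 38, t, 10), (21, q, 19, 23, d, 29), (21, q, 19, 23, d, 8), (21, q, 19, 23, n, 11), (21, q, 19, 23, y, 12), (40, b, 19, 30, d, 29), (40, b, 19, 30, d, 8), (40, b, 19, 30, n, 11), (40, b, 19, 30, y, 12)}
Apply σ_{A != d}; surviving tuples: {(14, z, 27, 19, t, 10), (15, w, 19, 28, n, 11), (15, w, 19, 28, y, 12), (20, p, 27, 38, t, 10), (21, q, 19, 23, n, 11), (21, q, 19, 23, y, 12), (40, b, 19, 30, n, 11), (40, b, 19, 30, y, 12)}
Projecting to E, C, D (3 duplicate(s) eliminated): {(b, 19, 40), (p, 27, 20), (q, 19, 21), (w, 19, 15), (z, 27, 14)}
Set union of the two operands is {(b, 14, 24), (b, 19, 40), (c, 22, 14), (p, 27, 20), (q, 19, 21), (v, 23, 13), (w, 19, 15), (z, 27, 14)}.

{(b, 14, 24), (b, 19, 40), (c, 22, 14), (p, 27, 20), (q, 19, 21), (v, 23, 13), (w, 19, 15), (z, 27, 14)}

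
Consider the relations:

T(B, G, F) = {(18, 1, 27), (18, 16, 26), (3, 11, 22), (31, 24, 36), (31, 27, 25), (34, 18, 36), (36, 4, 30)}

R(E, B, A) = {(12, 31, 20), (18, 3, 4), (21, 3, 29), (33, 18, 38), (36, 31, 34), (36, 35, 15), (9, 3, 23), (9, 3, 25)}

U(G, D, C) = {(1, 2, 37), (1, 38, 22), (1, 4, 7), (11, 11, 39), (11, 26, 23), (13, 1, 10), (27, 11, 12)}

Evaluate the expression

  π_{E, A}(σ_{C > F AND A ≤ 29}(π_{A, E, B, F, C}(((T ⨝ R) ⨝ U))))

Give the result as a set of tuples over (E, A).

T ⋈ R (natural join on B): {(18, 1, 27, 33, 38), (18, 16, 26, 33, 38), (3, 11, 22, 18, 4), (3, 11, 22, 21, 29), (3, 11, 22, 9, 23), (3, 11, 22, 9, 25), (31, 24, 36, 12, 20), (31, 24, 36, 36, 34), (31, 27, 25, 12, 20), (31, 27, 25, 36, 34)}
(T ⨝ R) ⋈ U (natural join on G): {(18, 1, 27, 33, 38, 2, 37), (18, 1, 27, 33, 38, 38, 22), (18, 1, 27, 33, 38, 4, 7), (3, 11, 22, 18, 4, 11, 39), (3, 11, 22, 18, 4, 26, 23), (3, 11, 22, 21, 29, 11, 39), (3, 11, 22, 21, 29, 26, 23), (3, 11, 22, 9, 23, 11, 39), (3, 11, 22, 9, 23, 26, 23), (3, 11, 22, 9, 25, 11, 39), (3, 11, 22, 9, 25, 26, 23), (31, 27, 25, 12, 20, 11, 12), (31, 27, 25, 36, 34, 11, 12)}
π_{A, E, B, F, C} gives {(20, 12, 31, 25, 12), (23, 9, 3, 22, 23), (23, 9, 3, 22, 39), (25, 9, 3, 22, 23), (25, 9, 3, 22, 39), (29, 21, 3, 22, 23), (29, 21, 3, 22, 39), (34, 36, 31, 25, 12), (38, 33, 18, 27, 22), (38, 33, 18, 27, 37), (38, 33, 18, 27, 7), (4, 18, 3, 22, 23), (4, 18, 3, 22, 39)}.
Apply σ_{C > F AND A ≤ 29}; surviving tuples: {(23, 9, 3, 22, 23), (23, 9, 3, 22, 39), (25, 9, 3, 22, 23), (25, 9, 3, 22, 39), (29, 21, 3, 22, 23), (29, 21, 3, 22, 39), (4, 18, 3, 22, 23), (4, 18, 3, 22, 39)}
π_{E, A} gives {(18, 4), (21, 29), (9, 23), (9, 25)} (4 duplicate(s) eliminated).

{(18, 4), (21, 29), (9, 23), (9, 25)}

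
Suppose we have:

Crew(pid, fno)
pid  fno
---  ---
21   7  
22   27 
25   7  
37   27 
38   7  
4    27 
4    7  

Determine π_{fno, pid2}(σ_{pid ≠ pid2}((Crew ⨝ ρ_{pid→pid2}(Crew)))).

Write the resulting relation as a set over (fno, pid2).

{(27, 22), (27, 37), (27, 4), (7, 21), (7, 25), (7, 38), (7, 4)}

ρ[pid→pid2]: schema becomes (pid2, fno); tuples unchanged.
Natural join on fno: {(21, 7, 21), (21, 7, 25), (21, 7, 38), (21, 7, 4), (22, 27, 22), (22, 27, 37), (22, 27, 4), (25, 7, 21), (25, 7, 25), (25, 7, 38), (25, 7, 4), (37, 27, 22), (37, 27, 37), (37, 27, 4), (38, 7, 21), (38, 7, 25), (38, 7, 38), (38, 7, 4), (4, 27, 22), (4, 27, 37), (4, 27, 4), (4, 7, 21), (4, 7, 25), (4, 7, 38), (4, 7, 4)}
Selection pid ≠ pid2: {(21, 7, 25), (21, 7, 38), (21, 7, 4), (22, 27, 37), (22, 27, 4), (25, 7, 21), (25, 7, 38), (25, 7, 4), (37, 27, 22), (37, 27, 4), (38, 7, 21), (38, 7, 25), (38, 7, 4), (4, 27, 22), (4, 27, 37), (4, 7, 21), (4, 7, 25), (4, 7, 38)}
π[fno, pid2]: project onto (fno, pid2) (11 duplicate(s) eliminated) → {(27, 22), (27, 37), (27, 4), (7, 21), (7, 25), (7, 38), (7, 4)}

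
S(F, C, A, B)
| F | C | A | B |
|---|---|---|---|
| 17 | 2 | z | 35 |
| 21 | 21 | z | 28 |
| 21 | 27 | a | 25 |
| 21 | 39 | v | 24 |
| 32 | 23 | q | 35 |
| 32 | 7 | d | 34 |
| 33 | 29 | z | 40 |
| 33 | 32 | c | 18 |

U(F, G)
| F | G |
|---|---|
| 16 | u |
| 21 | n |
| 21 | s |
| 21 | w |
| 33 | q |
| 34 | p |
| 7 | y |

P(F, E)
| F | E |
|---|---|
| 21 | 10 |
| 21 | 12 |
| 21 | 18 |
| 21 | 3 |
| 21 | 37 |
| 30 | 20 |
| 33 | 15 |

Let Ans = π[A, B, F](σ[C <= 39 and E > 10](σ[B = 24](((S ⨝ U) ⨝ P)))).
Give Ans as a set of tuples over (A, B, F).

{(v, 24, 21)}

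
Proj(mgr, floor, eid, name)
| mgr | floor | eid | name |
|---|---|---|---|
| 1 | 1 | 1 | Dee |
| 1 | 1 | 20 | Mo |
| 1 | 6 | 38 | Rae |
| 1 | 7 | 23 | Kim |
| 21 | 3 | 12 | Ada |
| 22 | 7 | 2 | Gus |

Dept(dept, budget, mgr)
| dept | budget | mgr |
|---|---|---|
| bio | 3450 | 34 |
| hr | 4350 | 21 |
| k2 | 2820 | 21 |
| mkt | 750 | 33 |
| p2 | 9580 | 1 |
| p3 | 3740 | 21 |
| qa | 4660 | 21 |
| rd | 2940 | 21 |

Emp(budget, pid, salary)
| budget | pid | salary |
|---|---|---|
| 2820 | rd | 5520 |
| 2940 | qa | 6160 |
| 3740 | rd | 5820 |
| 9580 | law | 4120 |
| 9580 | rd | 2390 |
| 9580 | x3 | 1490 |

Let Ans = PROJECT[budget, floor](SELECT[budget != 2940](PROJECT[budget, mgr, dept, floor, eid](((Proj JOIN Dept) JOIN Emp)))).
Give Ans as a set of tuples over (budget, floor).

{(2820, 3), (3740, 3), (9580, 1), (9580, 6), (9580, 7)}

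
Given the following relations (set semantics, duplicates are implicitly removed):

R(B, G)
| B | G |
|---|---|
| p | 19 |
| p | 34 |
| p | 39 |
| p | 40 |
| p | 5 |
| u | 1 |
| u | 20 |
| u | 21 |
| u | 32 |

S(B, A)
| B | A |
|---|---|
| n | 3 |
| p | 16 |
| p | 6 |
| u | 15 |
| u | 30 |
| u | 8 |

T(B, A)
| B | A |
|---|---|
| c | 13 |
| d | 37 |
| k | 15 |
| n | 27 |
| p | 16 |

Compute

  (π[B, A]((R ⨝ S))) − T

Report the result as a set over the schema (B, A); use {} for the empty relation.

Natural join on B: {(p, 19, 16), (p, 19, 6), (p, 34, 16), (p, 34, 6), (p, 39, 16), (p, 39, 6), (p, 40, 16), (p, 40, 6), (p, 5, 16), (p, 5, 6), (u, 1, 15), (u, 1, 30), (u, 1, 8), (u, 20, 15), (u, 20, 30), (u, 20, 8), (u, 21, 15), (u, 21, 30), (u, 21, 8), (u, 32, 15), (u, 32, 30), (u, 32, 8)}
π_{B, A} gives {(p, 16), (p, 6), (u, 15), (u, 30), (u, 8)} (17 duplicate(s) eliminated).
Difference: {(p, 16), (p, 6), (u, 15), (u, 30), (u, 8)} with {(c, 13), (d, 37), (k, 15), (n, 27), (p, 16)} → {(p, 6), (u, 15), (u, 30), (u, 8)}

{(p, 6), (u, 15), (u, 30), (u, 8)}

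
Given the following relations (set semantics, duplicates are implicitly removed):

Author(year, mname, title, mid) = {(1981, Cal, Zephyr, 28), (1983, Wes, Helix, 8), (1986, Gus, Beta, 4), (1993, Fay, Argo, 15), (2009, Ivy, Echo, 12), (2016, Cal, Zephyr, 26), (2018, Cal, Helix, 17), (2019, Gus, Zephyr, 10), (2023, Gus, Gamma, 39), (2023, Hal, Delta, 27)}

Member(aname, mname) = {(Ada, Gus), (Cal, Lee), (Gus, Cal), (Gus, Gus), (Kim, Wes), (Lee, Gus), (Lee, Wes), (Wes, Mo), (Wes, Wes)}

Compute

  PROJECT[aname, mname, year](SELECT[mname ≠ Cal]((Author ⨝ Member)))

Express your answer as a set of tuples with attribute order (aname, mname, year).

{(Ada, Gus, 1986), (Ada, Gus, 2019), (Ada, Gus, 2023), (Gus, Gus, 1986), (Gus, Gus, 2019), (Gus, Gus, 2023), (Kim, Wes, 1983), (Lee, Gus, 1986), (Lee, Gus, 2019), (Lee, Gus, 2023), (Lee, Wes, 1983), (Wes, Wes, 1983)}

Joining Author and Member on mname yields {(1981, Cal, Zephyr, 28, Gus), (1983, Wes, Helix, 8, Kim), (1983, Wes, Helix, 8, Lee), (1983, Wes, Helix, 8, Wes), (1986, Gus, Beta, 4, Ada), (1986, Gus, Beta, 4, Gus), (1986, Gus, Beta, 4, Lee), (2016, Cal, Zephyr, 26, Gus), (2018, Cal, Helix, 17, Gus), (2019, Gus, Zephyr, 10, Ada), (2019, Gus, Zephyr, 10, Gus), (2019, Gus, Zephyr, 10, Lee), (2023, Gus, Gamma, 39, Ada), (2023, Gus, Gamma, 39, Gus), (2023, Gus, Gamma, 39, Lee)}.
Filtering on mname ≠ Cal leaves {(1983, Wes, Helix, 8, Kim), (1983, Wes, Helix, 8, Lee), (1983, Wes, Helix, 8, Wes), (1986, Gus, Beta, 4, Ada), (1986, Gus, Beta, 4, Gus), (1986, Gus, Beta, 4, Lee), (2019, Gus, Zephyr, 10, Ada), (2019, Gus, Zephyr, 10, Gus), (2019, Gus, Zephyr, 10, Lee), (2023, Gus, Gamma, 39, Ada), (2023, Gus, Gamma, 39, Gus), (2023, Gus, Gamma, 39, Lee)}.
π[aname, mname, year]: project onto (aname, mname, year) → {(Ada, Gus, 1986), (Ada, Gus, 2019), (Ada, Gus, 2023), (Gus, Gus, 1986), (Gus, Gus, 2019), (Gus, Gus, 2023), (Kim, Wes, 1983), (Lee, Gus, 1986), (Lee, Gus, 2019), (Lee, Gus, 2023), (Lee, Wes, 1983), (Wes, Wes, 1983)}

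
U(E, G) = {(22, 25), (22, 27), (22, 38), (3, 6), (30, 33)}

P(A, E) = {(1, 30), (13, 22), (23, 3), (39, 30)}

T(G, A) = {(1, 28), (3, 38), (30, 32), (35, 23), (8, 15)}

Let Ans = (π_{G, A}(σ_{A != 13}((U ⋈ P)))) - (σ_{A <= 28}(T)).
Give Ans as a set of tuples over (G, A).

{(33, 1), (33, 39), (6, 23)}

Joining U and P on E yields {(22, 25, 13), (22, 27, 13), (22, 38, 13), (3, 6, 23), (30, 33, 1), (30, 33, 39)}.
σ[A != 13]: keep tuples satisfying A != 13 → {(3, 6, 23), (30, 33, 1), (30, 33, 39)}
Keep only column(s) G, A: {(33, 1), (33, 39), (6, 23)}
σ[A <= 28]: keep tuples satisfying A <= 28 → {(1, 28), (35, 23), (8, 15)}
Set difference of the two operands is {(33, 1), (33, 39), (6, 23)}.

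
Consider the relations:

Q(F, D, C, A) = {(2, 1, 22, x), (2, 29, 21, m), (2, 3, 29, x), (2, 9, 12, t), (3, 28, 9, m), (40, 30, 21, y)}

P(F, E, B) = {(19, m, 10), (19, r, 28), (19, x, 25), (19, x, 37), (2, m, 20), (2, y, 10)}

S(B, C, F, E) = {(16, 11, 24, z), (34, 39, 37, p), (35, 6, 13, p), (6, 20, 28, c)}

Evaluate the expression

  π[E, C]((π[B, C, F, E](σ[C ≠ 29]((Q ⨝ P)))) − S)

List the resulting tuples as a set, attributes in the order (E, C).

{(m, 12), (m, 21), (m, 22), (y, 12), (y, 21), (y, 22)}

Joining Q and P on F yields {(2, 1, 22, x, m, 20), (2, 1, 22, x, y, 10), (2, 29, 21, m, m, 20), (2, 29, 21, m, y, 10), (2, 3, 29, x, m, 20), (2, 3, 29, x, y, 10), (2, 9, 12, t, m, 20), (2, 9, 12, t, y, 10)}.
Selection C ≠ 29: {(2, 1, 22, x, m, 20), (2, 1, 22, x, y, 10), (2, 29, 21, m, m, 20), (2, 29, 21, m, y, 10), (2, 9, 12, t, m, 20), (2, 9, 12, t, y, 10)}
Projecting to B, C, F, E: {(10, 12, 2, y), (10, 21, 2, y), (10, 22, 2, y), (20, 12, 2, m), (20, 21, 2, m), (20, 22, 2, m)}
Difference: {(10, 12, 2, y), (10, 21, 2, y), (10, 22, 2, y), (20, 12, 2, m), (20, 21, 2, m), (20, 22, 2, m)} with {(16, 11, 24, z), (34, 39, 37, p), (35, 6, 13, p), (6, 20, 28, c)} → {(10, 12, 2, y), (10, 21, 2, y), (10, 22, 2, y), (20, 12, 2, m), (20, 21, 2, m), (20, 22, 2, m)}
Projecting to E, C: {(m, 12), (m, 21), (m, 22), (y, 12), (y, 21), (y, 22)}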